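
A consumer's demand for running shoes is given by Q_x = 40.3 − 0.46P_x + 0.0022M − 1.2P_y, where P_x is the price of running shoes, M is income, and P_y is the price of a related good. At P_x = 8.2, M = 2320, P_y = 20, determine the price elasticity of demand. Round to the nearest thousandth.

Q_x = 40.3 − 0.46(8.2) + 0.0022(2320) − 1.2(20) = 40.3 − 3.772 + 5.104 − 24 = 17.632.
∂Q_x/∂P_x = −0.46, so E_p = (−0.46)·(8.2/17.632) ≈ -0.214.
|E_p| < 1: demand is inelastic.

-0.214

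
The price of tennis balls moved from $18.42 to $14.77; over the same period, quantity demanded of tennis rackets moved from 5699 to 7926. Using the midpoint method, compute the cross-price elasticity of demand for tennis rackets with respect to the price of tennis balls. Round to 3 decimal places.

-1.486

%ΔQ_x = (7926 − 5699)/[(5699+7926)/2] = 2227/6812.5 ≈ 0.3269.
%ΔP_y = (14.77 − 18.42)/[(18.42+14.77)/2] ≈ -0.2199.
E_xy = 0.3269/-0.2199 ≈ -1.486.
E_xy < 0, so tennis rackets and tennis balls are complements.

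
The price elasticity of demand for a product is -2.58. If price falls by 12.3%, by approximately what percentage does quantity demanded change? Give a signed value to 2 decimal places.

31.73

%ΔQ ≈ E × %ΔP = (-2.58) × (-12.3%) ≈ 31.73%.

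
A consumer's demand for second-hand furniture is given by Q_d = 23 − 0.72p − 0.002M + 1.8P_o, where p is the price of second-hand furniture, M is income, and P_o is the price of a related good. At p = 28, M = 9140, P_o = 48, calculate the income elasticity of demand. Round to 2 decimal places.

-0.26

Substituting, Q_d = 23 − 0.72(28) − 0.002(9140) + 1.8(48) = 23 − 20.16 − 18.28 + 86.4 = 70.96.
∂Q_d/∂M = −0.002, so E_I = -0.002·(9140/70.96) ≈ -0.26.
E_I < 0: inferior good.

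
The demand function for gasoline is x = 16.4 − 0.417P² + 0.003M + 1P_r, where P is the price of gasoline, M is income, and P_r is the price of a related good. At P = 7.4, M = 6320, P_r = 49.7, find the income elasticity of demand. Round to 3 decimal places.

First evaluate x: 16.4 − 0.417(7.4)² + 0.003(6320) + 1(49.7) = 16.4 − 22.8349 + 18.96 + 49.7 = 62.2251.
∂x/∂M = +0.003, so E_I = 0.003·(6320/62.2251) ≈ 0.305.
E_I ∈ (0,1): normal good (necessity).

0.305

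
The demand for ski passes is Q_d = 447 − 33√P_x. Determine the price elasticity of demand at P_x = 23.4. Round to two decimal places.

At P_x = 23.4, Q_d = 287.3673.
dQ_d/dP_x = −33/(2√P_x) = −33/(2·4.8374).
Point elasticity E = (dQ_d/dP_x)·(P_x/Q_d) = -3.411 × 23.4/287.3673 ≈ -0.28.
|E| < 1, so demand is inelastic at this price.

-0.28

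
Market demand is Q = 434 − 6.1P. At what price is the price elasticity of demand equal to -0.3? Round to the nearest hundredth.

Set −bP/(a − bP) = −0.3 ⇒ bP = 0.3(a − bP) ⇒ bP(1+0.3) = 0.3·a.
P = 0.3·434/(6.1·1.3) ≈ 16.42.

16.42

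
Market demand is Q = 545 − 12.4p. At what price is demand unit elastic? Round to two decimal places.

For linear demand Q = a − bp, E = −bp/(a − bp). |E| = 1 ⇒ bp = a − bp ⇒ p = a/(2b).
p = 545/(2·12.4) ≈ 21.98.

21.98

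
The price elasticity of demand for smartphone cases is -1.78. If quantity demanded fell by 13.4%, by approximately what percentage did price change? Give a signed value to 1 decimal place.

7.5

%ΔQ ≈ E × %ΔP ⇒ %ΔP = %ΔQ / E = (-13.4%)/(-1.78) ≈ 7.5%.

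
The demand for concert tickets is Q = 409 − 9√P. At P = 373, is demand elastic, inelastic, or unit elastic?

At P = 373, Q = 235.1811.
dQ/dP = −9/(2√P) = −9/(2·19.3132).
Point elasticity E = (dQ/dP)·(P/Q) = -0.233 × 373/235.1811 ≈ -0.370.
|E| ≈ 0.370 < 1, so demand is inelastic.

inelastic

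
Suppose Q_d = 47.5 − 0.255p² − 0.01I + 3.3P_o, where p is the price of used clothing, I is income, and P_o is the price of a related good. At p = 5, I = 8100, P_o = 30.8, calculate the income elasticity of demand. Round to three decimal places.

-1.311

Q_d = 47.5 − 0.255(5)² − 0.01(8100) + 3.3(30.8) = 47.5 − 6.375 − 81 + 101.64 = 61.765.
∂Q_d/∂I = −0.01, so E_I = -0.01·(8100/61.765) ≈ -1.311.
E_I < 0: inferior good.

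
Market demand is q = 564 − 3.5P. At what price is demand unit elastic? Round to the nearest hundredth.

80.57

For linear demand q = a − bP, E = −bP/(a − bP). |E| = 1 ⇒ bP = a − bP ⇒ P = a/(2b).
P = 564/(2·3.5) ≈ 80.57.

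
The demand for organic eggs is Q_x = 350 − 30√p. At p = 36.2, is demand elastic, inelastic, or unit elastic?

At p = 36.2, Q_x = 169.5007.
dQ_x/dp = −30/(2√p) = −30/(2·6.0166).
Point elasticity E = (dQ_x/dp)·(p/Q_x) = -2.4931 × 36.2/169.5007 ≈ -0.532.
|E| ≈ 0.532 < 1, so demand is inelastic.

inelastic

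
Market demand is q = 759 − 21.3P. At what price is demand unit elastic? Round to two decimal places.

17.82

For linear demand q = a − bP, E = −bP/(a − bP). |E| = 1 ⇒ bP = a − bP ⇒ P = a/(2b).
P = 759/(2·21.3) ≈ 17.82.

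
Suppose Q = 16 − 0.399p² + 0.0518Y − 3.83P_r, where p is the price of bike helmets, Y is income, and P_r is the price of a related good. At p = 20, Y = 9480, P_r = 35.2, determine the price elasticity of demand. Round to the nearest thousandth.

First evaluate Q: 16 − 0.399(20)² + 0.0518(9480) − 3.83(35.2) = 16 − 159.6 + 491.064 − 134.816 = 212.648.
∂Q/∂p = −2·0.399·p = -15.96, so E_p = -15.96·(20/212.648) ≈ -1.501.
|E_p| > 1: demand is elastic.

-1.501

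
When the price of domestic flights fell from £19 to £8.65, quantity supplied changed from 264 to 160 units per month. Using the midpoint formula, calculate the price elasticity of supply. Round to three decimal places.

%Δq = (160 − 264)/[(264 + 160)/2] = -104/212 ≈ -0.4906.
%Δp = (8.65 − 19)/[(19 + 8.65)/2] = -10.35/13.825 ≈ -0.7486.
Arc elasticity E = %Δq/%Δp ≈ -0.4906/-0.7486 ≈ 0.655.
|E| < 1: supply is inelastic over this range.

0.655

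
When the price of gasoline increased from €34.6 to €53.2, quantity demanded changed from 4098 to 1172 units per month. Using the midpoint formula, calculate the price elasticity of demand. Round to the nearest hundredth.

-2.62

%ΔQ = (1172 − 4098)/[(4098 + 1172)/2] = -2926/2635 ≈ -1.1104.
%Δp = (53.2 − 34.6)/[(34.6 + 53.2)/2] = 18.6/43.9 ≈ 0.4237.
Arc elasticity E = %ΔQ/%Δp ≈ -1.1104/0.4237 ≈ -2.62.
|E| > 1: demand is elastic over this range.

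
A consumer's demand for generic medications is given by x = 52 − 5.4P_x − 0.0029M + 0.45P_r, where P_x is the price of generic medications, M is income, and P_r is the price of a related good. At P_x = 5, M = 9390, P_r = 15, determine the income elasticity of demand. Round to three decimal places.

-6.026

Evaluating quantity at (P_x, M, P_r) gives x = 52 − 5.4(5) − 0.0029(9390) + 0.45(15) = 52 − 27 − 27.231 + 6.75 = 4.519.
∂x/∂M = −0.0029, so E_I = -0.0029·(9390/4.519) ≈ -6.026.
E_I < 0: inferior good.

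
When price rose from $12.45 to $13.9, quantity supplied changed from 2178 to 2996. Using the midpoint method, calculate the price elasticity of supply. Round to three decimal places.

%ΔQ = (2996 − 2178)/[(2178 + 2996)/2] = 818/2587 ≈ 0.3162.
%ΔP = (13.9 − 12.45)/[(12.45 + 13.9)/2] = 1.45/13.175 ≈ 0.1101.
Arc elasticity E = %ΔQ/%ΔP ≈ 0.3162/0.1101 ≈ 2.873.
|E| > 1: supply is elastic over this range.

2.873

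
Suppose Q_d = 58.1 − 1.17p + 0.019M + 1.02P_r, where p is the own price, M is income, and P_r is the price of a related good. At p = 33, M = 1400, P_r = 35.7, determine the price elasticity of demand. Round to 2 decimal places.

-0.47

Substituting, Q_d = 58.1 − 1.17(33) + 0.019(1400) + 1.02(35.7) = 58.1 − 38.61 + 26.6 + 36.414 = 82.504.
∂Q_d/∂p = −1.17, so E_p = (−1.17)·(33/82.504) ≈ -0.47.
|E_p| < 1: demand is inelastic.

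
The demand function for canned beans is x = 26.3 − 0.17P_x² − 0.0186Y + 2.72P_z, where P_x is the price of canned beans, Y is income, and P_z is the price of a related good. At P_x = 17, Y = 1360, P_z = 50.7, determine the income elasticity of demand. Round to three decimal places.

Evaluating quantity at (P_x, Y, P_z) gives x = 26.3 − 0.17(17)² − 0.0186(1360) + 2.72(50.7) = 26.3 − 49.13 − 25.296 + 137.904 = 89.778.
∂x/∂Y = −0.0186, so E_I = -0.0186·(1360/89.778) ≈ -0.282.
E_I < 0: inferior good.

-0.282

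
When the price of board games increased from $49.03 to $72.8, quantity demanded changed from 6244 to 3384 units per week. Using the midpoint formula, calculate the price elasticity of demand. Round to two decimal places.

%Δq = (3384 − 6244)/[(6244 + 3384)/2] = -2860/4814 ≈ -0.5941.
%Δp = (72.8 − 49.03)/[(49.03 + 72.8)/2] = 23.77/60.915 ≈ 0.3902.
Arc elasticity E = %Δq/%Δp ≈ -0.5941/0.3902 ≈ -1.52.
|E| > 1: demand is elastic over this range.

-1.52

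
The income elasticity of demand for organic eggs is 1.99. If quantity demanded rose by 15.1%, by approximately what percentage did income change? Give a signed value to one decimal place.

%ΔQ ≈ E × %ΔI ⇒ %ΔI = %ΔQ / E = (15.1%)/(1.99) ≈ 7.6%.

7.6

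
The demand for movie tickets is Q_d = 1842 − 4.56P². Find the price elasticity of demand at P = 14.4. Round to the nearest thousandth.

-2.110

At P = 14.4, Q_d = 896.4384.
dQ_d/dP = −2·4.56·P = −131.328.
Point elasticity E = (dQ_d/dP)·(P/Q_d) = -131.328 × 14.4/896.4384 ≈ -2.110.
|E| > 1, so demand is elastic at this price.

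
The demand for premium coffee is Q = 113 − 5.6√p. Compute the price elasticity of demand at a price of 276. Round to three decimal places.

At p = 276, Q = 19.9658.
dQ/dp = −5.6/(2√p) = −5.6/(2·16.6132).
Point elasticity E = (dQ/dp)·(p/Q) = -0.1685 × 276/19.9658 ≈ -2.330.
|E| > 1, so demand is elastic at this price.

-2.330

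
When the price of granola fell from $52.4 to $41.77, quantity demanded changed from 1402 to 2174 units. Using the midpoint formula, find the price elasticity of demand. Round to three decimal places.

-1.912

%ΔQ = (2174 − 1402)/[(1402 + 2174)/2] = 772/1788 ≈ 0.4318.
%Δp = (41.77 − 52.4)/[(52.4 + 41.77)/2] = -10.63/47.085 ≈ -0.2258.
Arc elasticity E = %ΔQ/%Δp ≈ 0.4318/-0.2258 ≈ -1.912.
|E| > 1: demand is elastic over this range.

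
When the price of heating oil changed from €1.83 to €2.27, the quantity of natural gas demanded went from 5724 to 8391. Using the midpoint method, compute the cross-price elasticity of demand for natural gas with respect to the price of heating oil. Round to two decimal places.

%ΔQ_x = (8391 − 5724)/[(5724+8391)/2] = 2667/7057.5 ≈ 0.3779.
%ΔP_y = (2.27 − 1.83)/[(1.83+2.27)/2] ≈ 0.2146.
E_xy = 0.3779/0.2146 ≈ 1.76.
E_xy > 0, so natural gas and heating oil are substitutes.

1.76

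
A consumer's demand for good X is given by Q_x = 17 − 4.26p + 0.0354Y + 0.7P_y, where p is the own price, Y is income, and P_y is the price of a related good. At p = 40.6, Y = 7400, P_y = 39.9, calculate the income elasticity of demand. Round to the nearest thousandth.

First evaluate Q_x: 17 − 4.26(40.6) + 0.0354(7400) + 0.7(39.9) = 17 − 172.956 + 261.96 + 27.93 = 133.934.
∂Q_x/∂Y = +0.0354, so E_I = 0.0354·(7400/133.934) ≈ 1.956.
E_I > 1: normal good (luxury).

1.956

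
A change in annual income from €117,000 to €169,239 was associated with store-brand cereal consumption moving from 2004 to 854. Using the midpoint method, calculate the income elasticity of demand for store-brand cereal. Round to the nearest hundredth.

-2.20

%ΔQ = (854 − 2004)/[(2004+854)/2] = -1150/1429 ≈ -0.8048.
%ΔI = (169,239 − 117,000)/[(117,000+169,239)/2] = 52239/143119.5 ≈ 0.3650.
E_I = %ΔQ/%ΔI ≈ -2.20.
E_I < 0: inferior good.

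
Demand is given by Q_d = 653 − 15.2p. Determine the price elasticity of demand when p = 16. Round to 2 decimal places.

At p = 16, Q_d = 409.8.
dQ_d/dp = −15.2.
Point elasticity E = (dQ_d/dp)·(p/Q_d) = -15.2 × 16/409.8 ≈ -0.59.
|E| < 1, so demand is inelastic at this price.

-0.59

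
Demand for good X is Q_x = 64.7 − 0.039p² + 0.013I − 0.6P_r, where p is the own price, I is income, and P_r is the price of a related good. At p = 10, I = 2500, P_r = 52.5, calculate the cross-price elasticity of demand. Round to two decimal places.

-0.51

Q_x = 64.7 − 0.039(10)² + 0.013(2500) − 0.6(52.5) = 64.7 − 3.9 + 32.5 − 31.5 = 61.8.
∂Q_x/∂P_r = −0.6, so E_xy = -0.6·(52.5/61.8) ≈ -0.51.
E_xy < 0: the goods are complements.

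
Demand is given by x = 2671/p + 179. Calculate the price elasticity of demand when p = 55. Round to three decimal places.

-0.213

At p = 55, x = 227.5636.
dx/dp = −2671/p² = −0.883.
Point elasticity E = (dx/dp)·(p/x) = -0.883 × 55/227.5636 ≈ -0.213.
|E| < 1, so demand is inelastic at this price.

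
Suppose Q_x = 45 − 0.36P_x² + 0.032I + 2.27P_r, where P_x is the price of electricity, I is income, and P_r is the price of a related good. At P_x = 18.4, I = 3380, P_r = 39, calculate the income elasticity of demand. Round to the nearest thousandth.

0.903

Substituting, Q_x = 45 − 0.36(18.4)² + 0.032(3380) + 2.27(39) = 45 − 121.8816 + 108.16 + 88.53 = 119.8084.
∂Q_x/∂I = +0.032, so E_I = 0.032·(3380/119.8084) ≈ 0.903.
E_I ∈ (0,1): normal good (necessity).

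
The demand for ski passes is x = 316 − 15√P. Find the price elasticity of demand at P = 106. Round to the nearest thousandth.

At P = 106, x = 161.5655.
dx/dP = −15/(2√P) = −15/(2·10.2956).
Point elasticity E = (dx/dP)·(P/x) = -0.7285 × 106/161.5655 ≈ -0.478.
|E| < 1, so demand is inelastic at this price.

-0.478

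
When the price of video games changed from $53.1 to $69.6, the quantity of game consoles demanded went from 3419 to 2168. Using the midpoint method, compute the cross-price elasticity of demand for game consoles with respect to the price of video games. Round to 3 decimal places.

%ΔQ_x = (2168 − 3419)/[(3419+2168)/2] = -1251/2793.5 ≈ -0.4478.
%ΔP_y = (69.6 − 53.1)/[(53.1+69.6)/2] ≈ 0.2689.
E_xy = -0.4478/0.2689 ≈ -1.665.
E_xy < 0, so game consoles and video games are complements.

-1.665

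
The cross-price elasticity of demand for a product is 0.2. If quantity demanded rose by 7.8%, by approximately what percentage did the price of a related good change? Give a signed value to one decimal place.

39.0

%ΔQ ≈ E × %ΔP_y ⇒ %ΔP_y = %ΔQ / E = (7.8%)/(0.2) = 39.0%.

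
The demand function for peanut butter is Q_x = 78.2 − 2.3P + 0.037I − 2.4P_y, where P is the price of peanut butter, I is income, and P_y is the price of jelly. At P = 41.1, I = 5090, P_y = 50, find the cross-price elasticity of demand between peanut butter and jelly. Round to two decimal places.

-2.31

First evaluate Q_x: 78.2 − 2.3(41.1) + 0.037(5090) − 2.4(50) = 78.2 − 94.53 + 188.33 − 120 = 52.
∂Q_x/∂P_y = −2.4, so E_xy = -2.4·(50/52) ≈ -2.31.
E_xy < 0: the goods are complements.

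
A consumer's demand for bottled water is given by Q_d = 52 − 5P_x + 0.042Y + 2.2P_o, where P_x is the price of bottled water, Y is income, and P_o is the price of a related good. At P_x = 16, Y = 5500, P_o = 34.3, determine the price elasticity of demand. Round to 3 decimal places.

-0.287

Q_d = 52 − 5(16) + 0.042(5500) + 2.2(34.3) = 52 − 80 + 231 + 75.46 = 278.46.
∂Q_d/∂P_x = −5, so E_p = (−5)·(16/278.46) ≈ -0.287.
|E_p| < 1: demand is inelastic.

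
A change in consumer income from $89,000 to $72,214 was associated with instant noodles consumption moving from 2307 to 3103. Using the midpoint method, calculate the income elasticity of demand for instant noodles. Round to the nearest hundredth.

%ΔQ = (3103 − 2307)/[(2307+3103)/2] = 796/2705 ≈ 0.2943.
%ΔM = (72,214 − 89,000)/[(89,000+72,214)/2] = -16786/80607 ≈ -0.2082.
E_I = %ΔQ/%ΔM ≈ -1.41.
E_I < 0: inferior good.

-1.41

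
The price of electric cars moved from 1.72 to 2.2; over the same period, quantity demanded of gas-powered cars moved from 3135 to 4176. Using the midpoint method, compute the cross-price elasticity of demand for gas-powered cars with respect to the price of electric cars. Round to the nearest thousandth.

1.163

%ΔQ_x = (4176 − 3135)/[(3135+4176)/2] = 1041/3655.5 ≈ 0.2848.
%ΔP_y = (2.2 − 1.72)/[(1.72+2.2)/2] ≈ 0.2449.
E_xy = 0.2848/0.2449 ≈ 1.163.
E_xy > 0, so gas-powered cars and electric cars are substitutes.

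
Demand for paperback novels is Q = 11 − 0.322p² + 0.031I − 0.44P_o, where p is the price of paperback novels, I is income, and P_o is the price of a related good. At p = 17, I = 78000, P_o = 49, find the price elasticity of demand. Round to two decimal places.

-0.08

Evaluating quantity at (p, I, P_o) gives Q = 11 − 0.322(17)² + 0.031(78000) − 0.44(49) = 11 − 93.058 + 2418 − 21.56 = 2314.382.
∂Q/∂p = −2·0.322·p = -10.948, so E_p = -10.948·(17/2314.382) ≈ -0.08.
|E_p| < 1: demand is inelastic.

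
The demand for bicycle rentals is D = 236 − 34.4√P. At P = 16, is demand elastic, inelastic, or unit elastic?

inelastic

At P = 16, D = 98.4.
dD/dP = −34.4/(2√P) = −34.4/(2·4).
Point elasticity E = (dD/dP)·(P/D) = -4.3 × 16/98.4 ≈ -0.699.
|E| ≈ 0.699 < 1, so demand is inelastic.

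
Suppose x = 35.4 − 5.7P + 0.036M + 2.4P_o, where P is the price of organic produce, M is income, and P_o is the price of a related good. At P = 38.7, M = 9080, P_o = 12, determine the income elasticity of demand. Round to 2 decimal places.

1.92

x = 35.4 − 5.7(38.7) + 0.036(9080) + 2.4(12) = 35.4 − 220.59 + 326.88 + 28.8 = 170.49.
∂x/∂M = +0.036, so E_I = 0.036·(9080/170.49) ≈ 1.92.
E_I > 1: normal good (luxury).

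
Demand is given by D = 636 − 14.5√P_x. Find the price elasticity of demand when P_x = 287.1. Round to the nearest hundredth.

-0.31

At P_x = 287.1, D = 390.3116.
dD/dP_x = −14.5/(2√P_x) = −14.5/(2·16.944).
Point elasticity E = (dD/dP_x)·(P_x/D) = -0.4279 × 287.1/390.3116 ≈ -0.31.
|E| < 1, so demand is inelastic at this price.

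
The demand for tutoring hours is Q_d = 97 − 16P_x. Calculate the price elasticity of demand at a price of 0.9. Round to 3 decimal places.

At P_x = 0.9, Q_d = 82.6.
dQ_d/dP_x = −16.
Point elasticity E = (dQ_d/dP_x)·(P_x/Q_d) = -16 × 0.9/82.6 ≈ -0.174.
|E| < 1, so demand is inelastic at this price.

-0.174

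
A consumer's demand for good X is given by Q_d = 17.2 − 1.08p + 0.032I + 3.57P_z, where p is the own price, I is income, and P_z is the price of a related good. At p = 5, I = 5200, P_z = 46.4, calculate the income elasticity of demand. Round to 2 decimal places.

0.48

At the given point, Q_d = 17.2 − 1.08(5) + 0.032(5200) + 3.57(46.4) = 17.2 − 5.4 + 166.4 + 165.648 = 343.848.
∂Q_d/∂I = +0.032, so E_I = 0.032·(5200/343.848) ≈ 0.48.
E_I ∈ (0,1): normal good (necessity).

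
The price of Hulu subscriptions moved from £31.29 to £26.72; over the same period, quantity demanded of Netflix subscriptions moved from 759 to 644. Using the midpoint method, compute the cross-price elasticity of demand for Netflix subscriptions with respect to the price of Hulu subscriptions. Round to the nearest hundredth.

%ΔQ_x = (644 − 759)/[(759+644)/2] = -115/701.5 ≈ -0.1639.
%ΔP_y = (26.72 − 31.29)/[(31.29+26.72)/2] ≈ -0.1576.
E_xy = -0.1639/-0.1576 ≈ 1.04.
E_xy > 0, so Netflix subscriptions and Hulu subscriptions are substitutes.

1.04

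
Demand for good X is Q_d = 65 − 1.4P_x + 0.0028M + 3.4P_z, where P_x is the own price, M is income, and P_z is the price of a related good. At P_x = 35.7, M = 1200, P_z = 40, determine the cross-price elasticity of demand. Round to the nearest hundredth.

Q_d = 65 − 1.4(35.7) + 0.0028(1200) + 3.4(40) = 65 − 49.98 + 3.36 + 136 = 154.38.
∂Q_d/∂P_z = +3.4, so E_xy = 3.4·(40/154.38) ≈ 0.88.
E_xy > 0: the goods are substitutes.

0.88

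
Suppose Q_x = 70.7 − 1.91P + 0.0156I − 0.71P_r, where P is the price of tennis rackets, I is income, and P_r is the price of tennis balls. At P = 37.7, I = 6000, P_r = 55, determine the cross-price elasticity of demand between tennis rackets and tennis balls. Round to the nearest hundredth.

Q_x = 70.7 − 1.91(37.7) + 0.0156(6000) − 0.71(55) = 70.7 − 72.007 + 93.6 − 39.05 = 53.243.
∂Q_x/∂P_r = −0.71, so E_xy = -0.71·(55/53.243) ≈ -0.73.
E_xy < 0: the goods are complements.

-0.73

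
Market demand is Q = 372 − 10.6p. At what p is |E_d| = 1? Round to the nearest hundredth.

For linear demand Q = a − bp, E = −bp/(a − bp). |E| = 1 ⇒ bp = a − bp ⇒ p = a/(2b).
p = 372/(2·10.6) ≈ 17.55.

17.55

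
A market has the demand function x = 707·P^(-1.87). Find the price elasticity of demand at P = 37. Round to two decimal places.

-1.87

For a Cobb–Douglas (constant-elasticity) form x = A·P^α·…, the elasticity with respect to P equals the exponent α at every point.
Here the exponent on P is -1.87, so the price elasticity of demand is -1.87.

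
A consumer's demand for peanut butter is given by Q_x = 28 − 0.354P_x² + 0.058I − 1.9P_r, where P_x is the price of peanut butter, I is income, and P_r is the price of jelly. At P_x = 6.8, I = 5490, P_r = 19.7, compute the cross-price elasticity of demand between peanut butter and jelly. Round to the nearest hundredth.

First evaluate Q_x: 28 − 0.354(6.8)² + 0.058(5490) − 1.9(19.7) = 28 − 16.369 + 318.42 − 37.43 = 292.621.
∂Q_x/∂P_r = −1.9, so E_xy = -1.9·(19.7/292.621) ≈ -0.13.
E_xy < 0: the goods are complements.

-0.13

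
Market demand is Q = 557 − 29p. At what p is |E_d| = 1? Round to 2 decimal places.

9.60

For linear demand Q = a − bp, E = −bp/(a − bp). |E| = 1 ⇒ bp = a − bp ⇒ p = a/(2b).
p = 557/(2·29) ≈ 9.60.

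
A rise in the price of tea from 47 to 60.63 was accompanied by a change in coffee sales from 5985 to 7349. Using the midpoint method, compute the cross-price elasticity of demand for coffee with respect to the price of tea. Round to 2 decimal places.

0.81

%ΔQ_x = (7349 − 5985)/[(5985+7349)/2] = 1364/6667 ≈ 0.2046.
%ΔP_y = (60.63 − 47)/[(47+60.63)/2] ≈ 0.2533.
E_xy = 0.2046/0.2533 ≈ 0.81.
E_xy > 0, so coffee and tea are substitutes.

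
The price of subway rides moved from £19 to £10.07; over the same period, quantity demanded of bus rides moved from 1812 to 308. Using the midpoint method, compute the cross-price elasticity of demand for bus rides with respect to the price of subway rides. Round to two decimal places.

%ΔQ_x = (308 − 1812)/[(1812+308)/2] = -1504/1060 ≈ -1.4189.
%ΔP_y = (10.07 − 19)/[(19+10.07)/2] ≈ -0.6144.
E_xy = -1.4189/-0.6144 ≈ 2.31.
E_xy > 0, so bus rides and subway rides are substitutes.

2.31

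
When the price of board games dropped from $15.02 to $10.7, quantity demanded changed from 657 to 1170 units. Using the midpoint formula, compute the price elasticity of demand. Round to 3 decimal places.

-1.672

%ΔQ = (1170 − 657)/[(657 + 1170)/2] = 513/913.5 ≈ 0.5616.
%Δp = (10.7 − 15.02)/[(15.02 + 10.7)/2] = -4.32/12.86 ≈ -0.3359.
Arc elasticity E = %ΔQ/%Δp ≈ 0.5616/-0.3359 ≈ -1.672.
|E| > 1: demand is elastic over this range.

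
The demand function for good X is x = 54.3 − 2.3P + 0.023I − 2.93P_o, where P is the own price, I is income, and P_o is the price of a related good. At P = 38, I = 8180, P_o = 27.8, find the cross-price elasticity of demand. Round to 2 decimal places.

-1.11

At the given point, x = 54.3 − 2.3(38) + 0.023(8180) − 2.93(27.8) = 54.3 − 87.4 + 188.14 − 81.454 = 73.586.
∂x/∂P_o = −2.93, so E_xy = -2.93·(27.8/73.586) ≈ -1.11.
E_xy < 0: the goods are complements.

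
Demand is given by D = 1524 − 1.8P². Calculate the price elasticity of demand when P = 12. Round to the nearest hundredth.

At P = 12, D = 1264.8.
dD/dP = −2·1.8·P = −43.2.
Point elasticity E = (dD/dP)·(P/D) = -43.2 × 12/1264.8 ≈ -0.41.
|E| < 1, so demand is inelastic at this price.

-0.41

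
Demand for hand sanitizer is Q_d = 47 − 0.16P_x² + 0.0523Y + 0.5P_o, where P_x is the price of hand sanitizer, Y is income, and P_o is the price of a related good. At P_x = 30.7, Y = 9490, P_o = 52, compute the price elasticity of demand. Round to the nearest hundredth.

Q_d = 47 − 0.16(30.7)² + 0.0523(9490) + 0.5(52) = 47 − 150.7984 + 496.327 + 26 = 418.5286.
∂Q_d/∂P_x = −2·0.16·P_x = -9.824, so E_p = -9.824·(30.7/418.5286) ≈ -0.72.
|E_p| < 1: demand is inelastic.

-0.72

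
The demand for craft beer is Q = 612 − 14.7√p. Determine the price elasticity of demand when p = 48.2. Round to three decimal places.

At p = 48.2, Q = 509.9435.
dQ/dp = −14.7/(2√p) = −14.7/(2·6.9426).
Point elasticity E = (dQ/dp)·(p/Q) = -1.0587 × 48.2/509.9435 ≈ -0.100.
|E| < 1, so demand is inelastic at this price.

-0.100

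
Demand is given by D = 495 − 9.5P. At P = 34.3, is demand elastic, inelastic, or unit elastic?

elastic

At P = 34.3, D = 169.15.
dD/dP = −9.5.
Point elasticity E = (dD/dP)·(P/D) = -9.5 × 34.3/169.15 ≈ -1.926.
|E| ≈ 1.926 > 1, so demand is elastic.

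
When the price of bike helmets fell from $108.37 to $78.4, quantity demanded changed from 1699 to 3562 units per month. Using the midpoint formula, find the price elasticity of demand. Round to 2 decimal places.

-2.21

%Δq = (3562 − 1699)/[(1699 + 3562)/2] = 1863/2630.5 ≈ 0.7082.
%Δp = (78.4 − 108.37)/[(108.37 + 78.4)/2] = -29.97/93.385 ≈ -0.3209.
Arc elasticity E = %Δq/%Δp ≈ 0.7082/-0.3209 ≈ -2.21.
|E| > 1: demand is elastic over this range.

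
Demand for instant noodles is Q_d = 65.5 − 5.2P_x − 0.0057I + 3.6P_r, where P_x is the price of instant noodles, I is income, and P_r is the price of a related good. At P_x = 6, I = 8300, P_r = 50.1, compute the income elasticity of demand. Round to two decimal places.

-0.28

Q_d = 65.5 − 5.2(6) − 0.0057(8300) + 3.6(50.1) = 65.5 − 31.2 − 47.31 + 180.36 = 167.35.
∂Q_d/∂I = −0.0057, so E_I = -0.0057·(8300/167.35) ≈ -0.28.
E_I < 0: inferior good.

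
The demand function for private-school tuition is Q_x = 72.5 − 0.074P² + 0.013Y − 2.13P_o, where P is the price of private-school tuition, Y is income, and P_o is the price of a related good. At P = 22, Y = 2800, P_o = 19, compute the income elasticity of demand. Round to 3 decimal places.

1.116

At the given point, Q_x = 72.5 − 0.074(22)² + 0.013(2800) − 2.13(19) = 72.5 − 35.816 + 36.4 − 40.47 = 32.614.
∂Q_x/∂Y = +0.013, so E_I = 0.013·(2800/32.614) ≈ 1.116.
E_I > 1: normal good (luxury).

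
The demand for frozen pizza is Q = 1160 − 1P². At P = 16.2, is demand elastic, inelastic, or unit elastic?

At P = 16.2, Q = 897.56.
dQ/dP = −2·1·P = −32.4.
Point elasticity E = (dQ/dP)·(P/Q) = -32.4 × 16.2/897.56 ≈ -0.585.
|E| ≈ 0.585 < 1, so demand is inelastic.

inelastic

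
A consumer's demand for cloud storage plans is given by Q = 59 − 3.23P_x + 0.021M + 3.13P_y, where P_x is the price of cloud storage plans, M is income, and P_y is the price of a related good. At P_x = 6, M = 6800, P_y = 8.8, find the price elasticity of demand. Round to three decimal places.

First evaluate Q: 59 − 3.23(6) + 0.021(6800) + 3.13(8.8) = 59 − 19.38 + 142.8 + 27.544 = 209.964.
∂Q/∂P_x = −3.23, so E_p = (−3.23)·(6/209.964) ≈ -0.092.
|E_p| < 1: demand is inelastic.

-0.092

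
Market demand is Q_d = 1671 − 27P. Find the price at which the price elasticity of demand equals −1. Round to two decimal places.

30.94

For linear demand Q_d = a − bP, E = −bP/(a − bP). |E| = 1 ⇒ bP = a − bP ⇒ P = a/(2b).
P = 1671/(2·27) ≈ 30.94.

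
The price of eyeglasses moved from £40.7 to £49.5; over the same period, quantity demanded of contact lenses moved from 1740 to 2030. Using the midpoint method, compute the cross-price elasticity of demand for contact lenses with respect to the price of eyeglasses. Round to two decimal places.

0.79

%ΔQ_x = (2030 − 1740)/[(1740+2030)/2] = 290/1885 ≈ 0.1538.
%ΔP_y = (49.5 − 40.7)/[(40.7+49.5)/2] ≈ 0.1951.
E_xy = 0.1538/0.1951 ≈ 0.79.
E_xy > 0, so contact lenses and eyeglasses are substitutes.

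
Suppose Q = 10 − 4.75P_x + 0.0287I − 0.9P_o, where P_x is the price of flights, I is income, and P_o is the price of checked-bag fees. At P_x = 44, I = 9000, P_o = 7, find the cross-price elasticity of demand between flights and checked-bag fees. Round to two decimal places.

At the given point, Q = 10 − 4.75(44) + 0.0287(9000) − 0.9(7) = 10 − 209 + 258.3 − 6.3 = 53.
∂Q/∂P_o = −0.9, so E_xy = -0.9·(7/53) ≈ -0.12.
E_xy < 0: the goods are complements.

-0.12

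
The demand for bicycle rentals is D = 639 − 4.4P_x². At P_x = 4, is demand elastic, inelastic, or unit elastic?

At P_x = 4, D = 568.6.
dD/dP_x = −2·4.4·P_x = −35.2.
Point elasticity E = (dD/dP_x)·(P_x/D) = -35.2 × 4/568.6 ≈ -0.248.
|E| ≈ 0.248 < 1, so demand is inelastic.

inelastic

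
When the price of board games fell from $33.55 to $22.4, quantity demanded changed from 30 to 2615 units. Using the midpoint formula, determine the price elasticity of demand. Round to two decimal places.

-4.90

%ΔQ = (2615 − 30)/[(30 + 2615)/2] = 2585/1322.5 ≈ 1.9546.
%Δp = (22.4 − 33.55)/[(33.55 + 22.4)/2] = -11.15/27.975 ≈ -0.3986.
Arc elasticity E = %ΔQ/%Δp ≈ 1.9546/-0.3986 ≈ -4.90.
|E| > 1: demand is elastic over this range.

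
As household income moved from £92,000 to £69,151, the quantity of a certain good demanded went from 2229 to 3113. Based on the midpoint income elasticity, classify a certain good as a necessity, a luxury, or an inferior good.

inferior

%ΔQ = (3113 − 2229)/[(2229+3113)/2] = 884/2671 ≈ 0.3310.
%ΔI = (69,151 − 92,000)/[(92,000+69,151)/2] = -22849/80575.5 ≈ -0.2836.
E_I = %ΔQ/%ΔI ≈ -1.167.
E_I < 0: inferior good.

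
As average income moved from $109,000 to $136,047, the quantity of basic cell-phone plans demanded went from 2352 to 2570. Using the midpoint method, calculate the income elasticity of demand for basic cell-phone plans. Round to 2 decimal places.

%ΔQ = (2570 − 2352)/[(2352+2570)/2] = 218/2461 ≈ 0.0886.
%ΔY = (136,047 − 109,000)/[(109,000+136,047)/2] = 27047/122523.5 ≈ 0.2207.
E_I = %ΔQ/%ΔY ≈ 0.40.
E_I ∈ (0,1): normal good (necessity).

0.40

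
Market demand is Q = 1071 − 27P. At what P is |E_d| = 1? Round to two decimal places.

For linear demand Q = a − bP, E = −bP/(a − bP). |E| = 1 ⇒ bP = a − bP ⇒ P = a/(2b).
P = 1071/(2·27) ≈ 19.83.

19.83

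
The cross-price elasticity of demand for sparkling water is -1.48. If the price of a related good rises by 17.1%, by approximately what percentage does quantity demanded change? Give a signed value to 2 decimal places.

%ΔQ ≈ E × %ΔP_y = (-1.48) × (17.1%) ≈ -25.31%.

-25.31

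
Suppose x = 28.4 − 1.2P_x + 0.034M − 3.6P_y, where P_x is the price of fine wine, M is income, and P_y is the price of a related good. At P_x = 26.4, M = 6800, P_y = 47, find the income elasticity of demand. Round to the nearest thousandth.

3.937

First evaluate x: 28.4 − 1.2(26.4) + 0.034(6800) − 3.6(47) = 28.4 − 31.68 + 231.2 − 169.2 = 58.72.
∂x/∂M = +0.034, so E_I = 0.034·(6800/58.72) ≈ 3.937.
E_I > 1: normal good (luxury).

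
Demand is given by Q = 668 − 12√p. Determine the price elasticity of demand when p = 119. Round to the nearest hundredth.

At p = 119, Q = 537.0955.
dQ/dp = −12/(2√p) = −12/(2·10.9087).
Point elasticity E = (dQ/dp)·(p/Q) = -0.55 × 119/537.0955 ≈ -0.12.
|E| < 1, so demand is inelastic at this price.

-0.12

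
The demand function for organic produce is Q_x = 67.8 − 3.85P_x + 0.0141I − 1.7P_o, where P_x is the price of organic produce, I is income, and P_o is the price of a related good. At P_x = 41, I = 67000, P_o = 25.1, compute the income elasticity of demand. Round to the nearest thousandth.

Q_x = 67.8 − 3.85(41) + 0.0141(67000) − 1.7(25.1) = 67.8 − 157.85 + 944.7 − 42.67 = 811.98.
∂Q_x/∂I = +0.0141, so E_I = 0.0141·(67000/811.98) ≈ 1.163.
E_I > 1: normal good (luxury).

1.163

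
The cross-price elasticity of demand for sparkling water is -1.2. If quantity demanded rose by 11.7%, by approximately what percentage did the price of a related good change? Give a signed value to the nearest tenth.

%ΔQ ≈ E × %ΔP_y ⇒ %ΔP_y = %ΔQ / E = (11.7%)/(-1.2) ≈ -9.8%.

-9.8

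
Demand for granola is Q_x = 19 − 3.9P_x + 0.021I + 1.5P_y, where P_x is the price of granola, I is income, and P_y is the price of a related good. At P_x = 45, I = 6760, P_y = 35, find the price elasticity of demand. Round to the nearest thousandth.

-4.623

Evaluating quantity at (P_x, I, P_y) gives Q_x = 19 − 3.9(45) + 0.021(6760) + 1.5(35) = 19 − 175.5 + 141.96 + 52.5 = 37.96.
∂Q_x/∂P_x = −3.9, so E_p = (−3.9)·(45/37.96) ≈ -4.623.
|E_p| > 1: demand is elastic.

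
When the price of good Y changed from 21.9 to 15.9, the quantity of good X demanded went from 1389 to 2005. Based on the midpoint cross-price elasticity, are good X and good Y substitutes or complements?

complements

%ΔQ_x = (2005 − 1389)/[(1389+2005)/2] = 616/1697 ≈ 0.3630.
%ΔP_y = (15.9 − 21.9)/[(21.9+15.9)/2] ≈ -0.3175.
E_xy = 0.3630/-0.3175 ≈ -1.143.
E_xy < 0, so the goods are complements.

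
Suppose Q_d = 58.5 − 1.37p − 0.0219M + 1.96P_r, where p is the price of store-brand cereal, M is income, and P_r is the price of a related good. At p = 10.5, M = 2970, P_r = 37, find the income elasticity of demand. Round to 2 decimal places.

Q_d = 58.5 − 1.37(10.5) − 0.0219(2970) + 1.96(37) = 58.5 − 14.385 − 65.043 + 72.52 = 51.592.
∂Q_d/∂M = −0.0219, so E_I = -0.0219·(2970/51.592) ≈ -1.26.
E_I < 0: inferior good.

-1.26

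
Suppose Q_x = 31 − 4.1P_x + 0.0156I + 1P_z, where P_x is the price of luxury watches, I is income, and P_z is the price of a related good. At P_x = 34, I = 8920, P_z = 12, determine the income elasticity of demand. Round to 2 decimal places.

3.25

At the given point, Q_x = 31 − 4.1(34) + 0.0156(8920) + 1(12) = 31 − 139.4 + 139.152 + 12 = 42.752.
∂Q_x/∂I = +0.0156, so E_I = 0.0156·(8920/42.752) ≈ 3.25.
E_I > 1: normal good (luxury).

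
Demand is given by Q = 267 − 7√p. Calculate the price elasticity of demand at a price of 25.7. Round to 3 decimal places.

-0.077

At p = 25.7, Q = 231.5134.
dQ/dp = −7/(2√p) = −7/(2·5.0695).
Point elasticity E = (dQ/dp)·(p/Q) = -0.6904 × 25.7/231.5134 ≈ -0.077.
|E| < 1, so demand is inelastic at this price.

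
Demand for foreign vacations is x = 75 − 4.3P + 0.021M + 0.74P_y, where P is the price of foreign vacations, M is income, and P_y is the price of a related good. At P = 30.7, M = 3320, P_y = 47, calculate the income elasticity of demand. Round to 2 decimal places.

1.47

Substituting, x = 75 − 4.3(30.7) + 0.021(3320) + 0.74(47) = 75 − 132.01 + 69.72 + 34.78 = 47.49.
∂x/∂M = +0.021, so E_I = 0.021·(3320/47.49) ≈ 1.47.
E_I > 1: normal good (luxury).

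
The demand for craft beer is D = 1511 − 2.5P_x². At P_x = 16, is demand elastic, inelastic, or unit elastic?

At P_x = 16, D = 871.
dD/dP_x = −2·2.5·P_x = −80.
Point elasticity E = (dD/dP_x)·(P_x/D) = -80 × 16/871 ≈ -1.470.
|E| ≈ 1.470 > 1, so demand is elastic.

elastic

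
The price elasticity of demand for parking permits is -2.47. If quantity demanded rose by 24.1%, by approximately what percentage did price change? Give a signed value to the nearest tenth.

%ΔQ ≈ E × %ΔP ⇒ %ΔP = %ΔQ / E = (24.1%)/(-2.47) ≈ -9.8%.

-9.8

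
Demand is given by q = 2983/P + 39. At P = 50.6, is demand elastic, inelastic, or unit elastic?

At P = 50.6, q = 97.9526.
dq/dP = −2983/P² = −1.1651.
Point elasticity E = (dq/dP)·(P/q) = -1.1651 × 50.6/97.9526 ≈ -0.602.
|E| ≈ 0.602 < 1, so demand is inelastic.

inelastic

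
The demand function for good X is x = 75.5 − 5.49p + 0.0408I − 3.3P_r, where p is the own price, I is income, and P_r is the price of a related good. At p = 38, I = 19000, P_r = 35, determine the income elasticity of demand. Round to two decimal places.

1.47

First evaluate x: 75.5 − 5.49(38) + 0.0408(19000) − 3.3(35) = 75.5 − 208.62 + 775.2 − 115.5 = 526.58.
∂x/∂I = +0.0408, so E_I = 0.0408·(19000/526.58) ≈ 1.47.
E_I > 1: normal good (luxury).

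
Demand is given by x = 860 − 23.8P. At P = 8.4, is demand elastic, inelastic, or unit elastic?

At P = 8.4, x = 660.08.
dx/dP = −23.8.
Point elasticity E = (dx/dP)·(P/x) = -23.8 × 8.4/660.08 ≈ -0.303.
|E| ≈ 0.303 < 1, so demand is inelastic.

inelastic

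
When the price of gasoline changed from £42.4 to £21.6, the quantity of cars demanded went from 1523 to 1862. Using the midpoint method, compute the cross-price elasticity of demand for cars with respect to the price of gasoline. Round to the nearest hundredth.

-0.31

%ΔQ_x = (1862 − 1523)/[(1523+1862)/2] = 339/1692.5 ≈ 0.2003.
%ΔP_y = (21.6 − 42.4)/[(42.4+21.6)/2] ≈ -0.6500.
E_xy = 0.2003/-0.6500 ≈ -0.31.
E_xy < 0, so cars and gasoline are complements.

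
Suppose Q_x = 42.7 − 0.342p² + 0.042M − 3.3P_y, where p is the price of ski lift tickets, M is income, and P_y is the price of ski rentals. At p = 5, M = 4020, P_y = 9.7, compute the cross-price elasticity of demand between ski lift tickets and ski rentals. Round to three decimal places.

At the given point, Q_x = 42.7 − 0.342(5)² + 0.042(4020) − 3.3(9.7) = 42.7 − 8.55 + 168.84 − 32.01 = 170.98.
∂Q_x/∂P_y = −3.3, so E_xy = -3.3·(9.7/170.98) ≈ -0.187.
E_xy < 0: the goods are complements.

-0.187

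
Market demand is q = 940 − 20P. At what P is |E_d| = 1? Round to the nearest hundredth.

23.50

For linear demand q = a − bP, E = −bP/(a − bP). |E| = 1 ⇒ bP = a − bP ⇒ P = a/(2b).
P = 940/(2·20) = 23.50.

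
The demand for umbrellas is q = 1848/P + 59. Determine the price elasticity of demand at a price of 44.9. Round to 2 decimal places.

At P = 44.9, q = 100.1581.
dq/dP = −1848/P² = −0.9167.
Point elasticity E = (dq/dP)·(P/q) = -0.9167 × 44.9/100.1581 ≈ -0.41.
|E| < 1, so demand is inelastic at this price.

-0.41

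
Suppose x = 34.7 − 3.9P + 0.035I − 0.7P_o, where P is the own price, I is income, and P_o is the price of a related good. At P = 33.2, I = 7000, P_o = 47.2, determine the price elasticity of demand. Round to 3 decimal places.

-1.105

Evaluating quantity at (P, I, P_o) gives x = 34.7 − 3.9(33.2) + 0.035(7000) − 0.7(47.2) = 34.7 − 129.48 + 245 − 33.04 = 117.18.
∂x/∂P = −3.9, so E_p = (−3.9)·(33.2/117.18) ≈ -1.105.
|E_p| > 1: demand is elastic.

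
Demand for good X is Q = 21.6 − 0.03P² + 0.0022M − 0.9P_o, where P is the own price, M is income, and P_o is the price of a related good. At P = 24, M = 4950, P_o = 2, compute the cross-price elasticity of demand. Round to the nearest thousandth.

At the given point, Q = 21.6 − 0.03(24)² + 0.0022(4950) − 0.9(2) = 21.6 − 17.28 + 10.89 − 1.8 = 13.41.
∂Q/∂P_o = −0.9, so E_xy = -0.9·(2/13.41) ≈ -0.134.
E_xy < 0: the goods are complements.

-0.134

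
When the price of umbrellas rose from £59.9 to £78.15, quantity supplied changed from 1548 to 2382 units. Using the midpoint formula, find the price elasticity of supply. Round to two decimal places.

1.61

%ΔQ = (2382 − 1548)/[(1548 + 2382)/2] = 834/1965 ≈ 0.4244.
%Δp = (78.15 − 59.9)/[(59.9 + 78.15)/2] = 18.25/69.025 ≈ 0.2644.
Arc elasticity E = %ΔQ/%Δp ≈ 0.4244/0.2644 ≈ 1.61.
|E| > 1: supply is elastic over this range.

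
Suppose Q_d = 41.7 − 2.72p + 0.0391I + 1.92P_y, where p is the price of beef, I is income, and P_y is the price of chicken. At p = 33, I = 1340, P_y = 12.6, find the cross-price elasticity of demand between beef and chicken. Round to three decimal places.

0.848

Q_d = 41.7 − 2.72(33) + 0.0391(1340) + 1.92(12.6) = 41.7 − 89.76 + 52.394 + 24.192 = 28.526.
∂Q_d/∂P_y = +1.92, so E_xy = 1.92·(12.6/28.526) ≈ 0.848.
E_xy > 0: the goods are substitutes.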